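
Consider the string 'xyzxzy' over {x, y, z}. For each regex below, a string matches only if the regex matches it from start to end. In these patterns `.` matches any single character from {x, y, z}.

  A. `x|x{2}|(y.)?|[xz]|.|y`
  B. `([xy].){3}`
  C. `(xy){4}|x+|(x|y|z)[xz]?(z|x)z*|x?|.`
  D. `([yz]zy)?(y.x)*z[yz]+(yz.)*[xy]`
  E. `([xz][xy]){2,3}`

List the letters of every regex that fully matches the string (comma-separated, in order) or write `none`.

A → no match
B → no match
C → no match
D → no match
E → match

E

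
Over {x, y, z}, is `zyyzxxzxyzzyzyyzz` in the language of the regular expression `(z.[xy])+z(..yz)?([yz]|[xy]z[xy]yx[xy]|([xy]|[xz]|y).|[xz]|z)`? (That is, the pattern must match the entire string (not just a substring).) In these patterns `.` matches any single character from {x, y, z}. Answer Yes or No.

Yes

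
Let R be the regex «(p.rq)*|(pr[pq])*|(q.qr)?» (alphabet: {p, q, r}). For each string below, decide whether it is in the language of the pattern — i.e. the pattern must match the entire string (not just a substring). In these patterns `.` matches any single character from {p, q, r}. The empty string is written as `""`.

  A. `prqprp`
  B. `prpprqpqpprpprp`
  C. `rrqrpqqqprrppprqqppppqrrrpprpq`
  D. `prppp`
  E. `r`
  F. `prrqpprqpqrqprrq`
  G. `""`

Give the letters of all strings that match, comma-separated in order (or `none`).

A → match
B → no match
C → no match
D → no match
E → no match
F → match
G → match

A, F, G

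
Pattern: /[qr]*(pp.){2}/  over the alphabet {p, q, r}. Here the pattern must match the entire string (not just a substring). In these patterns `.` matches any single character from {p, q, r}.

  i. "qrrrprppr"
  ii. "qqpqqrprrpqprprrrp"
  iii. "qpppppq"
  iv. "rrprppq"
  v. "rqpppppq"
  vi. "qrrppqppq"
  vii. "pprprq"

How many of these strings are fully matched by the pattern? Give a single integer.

i → no match
ii → no match
iii → match
iv → no match
v → match
vi → match
vii → no match
Total matched: 3

3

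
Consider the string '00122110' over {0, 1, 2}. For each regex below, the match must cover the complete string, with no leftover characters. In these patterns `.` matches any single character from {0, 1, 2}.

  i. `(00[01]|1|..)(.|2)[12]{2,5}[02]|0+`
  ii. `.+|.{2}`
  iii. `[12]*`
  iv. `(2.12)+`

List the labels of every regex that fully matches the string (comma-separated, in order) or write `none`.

i → match
ii → match
iii → no match
iv → no match — must start with '2'

i, ii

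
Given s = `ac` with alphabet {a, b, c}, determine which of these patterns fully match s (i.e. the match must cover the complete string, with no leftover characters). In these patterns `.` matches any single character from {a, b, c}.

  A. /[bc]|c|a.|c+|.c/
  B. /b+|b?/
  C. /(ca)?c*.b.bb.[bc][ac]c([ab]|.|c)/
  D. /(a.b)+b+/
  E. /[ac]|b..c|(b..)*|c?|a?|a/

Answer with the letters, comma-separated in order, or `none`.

A → match
B → no match
C → no match
D → no match — must end with `b`
E → no match

A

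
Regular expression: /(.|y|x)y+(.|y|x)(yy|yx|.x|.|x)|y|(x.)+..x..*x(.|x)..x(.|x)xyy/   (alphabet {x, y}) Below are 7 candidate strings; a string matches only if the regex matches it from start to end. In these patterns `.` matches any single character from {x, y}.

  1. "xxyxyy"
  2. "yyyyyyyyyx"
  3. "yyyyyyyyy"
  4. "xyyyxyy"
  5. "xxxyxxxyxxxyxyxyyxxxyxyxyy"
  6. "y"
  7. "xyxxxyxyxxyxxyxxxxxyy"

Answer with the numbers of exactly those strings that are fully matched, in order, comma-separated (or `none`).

1 → no match
2 → match
3 → match
4 → match
5 → match
6 → match
7 → match

2, 3, 4, 5, 6, 7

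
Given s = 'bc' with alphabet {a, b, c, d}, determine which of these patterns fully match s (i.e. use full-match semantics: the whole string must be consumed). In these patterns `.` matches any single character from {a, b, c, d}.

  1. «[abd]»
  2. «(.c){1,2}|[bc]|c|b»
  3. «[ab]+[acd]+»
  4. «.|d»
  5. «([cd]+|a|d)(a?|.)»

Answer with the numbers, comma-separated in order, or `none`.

2, 3

1 → no match
2 → match
3 → match
4 → no match
5 → no match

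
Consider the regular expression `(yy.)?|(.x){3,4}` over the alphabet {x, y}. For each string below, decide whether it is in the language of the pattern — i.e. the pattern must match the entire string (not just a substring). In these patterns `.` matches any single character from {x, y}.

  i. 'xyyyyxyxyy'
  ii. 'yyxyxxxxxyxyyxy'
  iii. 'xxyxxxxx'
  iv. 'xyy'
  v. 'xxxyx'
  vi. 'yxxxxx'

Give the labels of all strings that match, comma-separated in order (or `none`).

iii, vi

i → no match
ii → no match
iii → match
iv → no match
v → no match
vi → match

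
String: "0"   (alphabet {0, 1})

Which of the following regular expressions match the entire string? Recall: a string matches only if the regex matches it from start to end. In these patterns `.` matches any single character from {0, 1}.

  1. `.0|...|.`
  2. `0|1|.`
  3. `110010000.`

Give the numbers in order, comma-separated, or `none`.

1, 2

1 → match
2 → match
3 → no match — must start with "110010000"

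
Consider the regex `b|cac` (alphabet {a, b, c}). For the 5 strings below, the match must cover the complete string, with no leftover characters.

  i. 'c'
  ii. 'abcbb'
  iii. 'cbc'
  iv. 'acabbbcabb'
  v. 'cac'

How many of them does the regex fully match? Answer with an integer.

1

i → no match
ii → no match
iii → no match
iv → no match
v → match
Total matched: 1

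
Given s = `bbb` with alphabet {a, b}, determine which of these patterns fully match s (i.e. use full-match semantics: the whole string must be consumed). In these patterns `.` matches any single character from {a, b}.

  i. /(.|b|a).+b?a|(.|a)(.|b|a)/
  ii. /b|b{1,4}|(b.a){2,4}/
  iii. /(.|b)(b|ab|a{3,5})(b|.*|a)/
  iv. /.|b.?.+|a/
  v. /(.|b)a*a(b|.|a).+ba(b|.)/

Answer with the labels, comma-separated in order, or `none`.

i → no match
ii → match
iii → match
iv → match
v → no match

ii, iii, iv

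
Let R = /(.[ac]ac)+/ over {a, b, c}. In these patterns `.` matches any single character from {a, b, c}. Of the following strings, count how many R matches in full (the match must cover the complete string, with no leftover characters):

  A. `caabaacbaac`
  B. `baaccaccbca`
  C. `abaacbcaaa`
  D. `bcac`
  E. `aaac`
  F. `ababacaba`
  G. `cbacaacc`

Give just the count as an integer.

2

A → no match
B → no match — must end with `ac`
C → no match — must end with `ac`
D → match
E → match
F → no match — must end with `ac`
G → no match — must end with `ac`
Total matched: 2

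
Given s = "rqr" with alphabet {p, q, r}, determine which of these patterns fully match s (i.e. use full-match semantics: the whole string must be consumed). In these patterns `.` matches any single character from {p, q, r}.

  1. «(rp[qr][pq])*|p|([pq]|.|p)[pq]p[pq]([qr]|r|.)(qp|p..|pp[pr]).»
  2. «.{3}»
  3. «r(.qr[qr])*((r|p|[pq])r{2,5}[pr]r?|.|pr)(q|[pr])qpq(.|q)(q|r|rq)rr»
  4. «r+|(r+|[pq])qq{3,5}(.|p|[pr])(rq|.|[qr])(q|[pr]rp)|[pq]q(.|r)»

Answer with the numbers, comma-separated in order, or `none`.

2

1 → no match
2 → match
3 → no match — must end with "rr"
4 → no match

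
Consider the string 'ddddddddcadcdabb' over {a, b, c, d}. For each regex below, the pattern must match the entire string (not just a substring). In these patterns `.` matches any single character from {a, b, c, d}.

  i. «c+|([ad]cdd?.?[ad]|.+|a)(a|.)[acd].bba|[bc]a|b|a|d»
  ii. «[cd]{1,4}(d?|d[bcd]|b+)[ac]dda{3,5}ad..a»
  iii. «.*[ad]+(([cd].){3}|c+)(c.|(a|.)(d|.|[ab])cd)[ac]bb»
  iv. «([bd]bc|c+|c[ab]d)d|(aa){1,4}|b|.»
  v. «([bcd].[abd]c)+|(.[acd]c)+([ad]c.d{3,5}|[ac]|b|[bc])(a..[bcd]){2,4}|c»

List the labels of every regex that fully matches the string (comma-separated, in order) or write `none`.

iii

i → no match
ii → no match — must end with 'a'
iii → match
iv → no match
v → no match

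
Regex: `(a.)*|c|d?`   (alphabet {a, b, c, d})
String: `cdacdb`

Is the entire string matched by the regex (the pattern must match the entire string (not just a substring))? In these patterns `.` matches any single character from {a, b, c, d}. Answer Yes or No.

No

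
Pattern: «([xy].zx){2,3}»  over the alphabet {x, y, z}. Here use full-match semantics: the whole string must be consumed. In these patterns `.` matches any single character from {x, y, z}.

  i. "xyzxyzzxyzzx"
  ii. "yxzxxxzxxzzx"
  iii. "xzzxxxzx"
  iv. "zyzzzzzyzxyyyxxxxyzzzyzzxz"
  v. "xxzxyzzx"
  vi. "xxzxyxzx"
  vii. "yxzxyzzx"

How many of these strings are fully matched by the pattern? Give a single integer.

6

i → match
ii → match
iii → match
iv → no match — must end with "zx"
v → match
vi → match
vii → match
Total matched: 6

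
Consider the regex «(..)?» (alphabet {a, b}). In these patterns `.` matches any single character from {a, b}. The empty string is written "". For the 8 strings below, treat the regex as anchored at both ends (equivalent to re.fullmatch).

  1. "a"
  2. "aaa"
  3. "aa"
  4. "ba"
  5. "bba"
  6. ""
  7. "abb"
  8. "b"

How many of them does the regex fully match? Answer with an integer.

3

1. "a" → no match
2. "aaa" → no match
3. "aa" → match
4. "ba" → match
5. "bba" → no match
6. "" → match
7. "abb" → no match
8. "b" → no match
Total matched: 3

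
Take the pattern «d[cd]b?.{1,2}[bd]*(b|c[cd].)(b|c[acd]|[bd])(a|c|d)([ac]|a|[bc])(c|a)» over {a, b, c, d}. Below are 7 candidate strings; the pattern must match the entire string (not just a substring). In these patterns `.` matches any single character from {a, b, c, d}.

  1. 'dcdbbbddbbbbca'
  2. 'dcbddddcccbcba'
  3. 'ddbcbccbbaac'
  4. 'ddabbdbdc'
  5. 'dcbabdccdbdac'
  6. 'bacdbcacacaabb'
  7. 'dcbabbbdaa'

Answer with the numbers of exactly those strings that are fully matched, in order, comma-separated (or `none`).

1 → no match
2 → match
3 → match
4 → no match
5 → match
6 → no match — must start with 'd'
7 → match

2, 3, 5, 7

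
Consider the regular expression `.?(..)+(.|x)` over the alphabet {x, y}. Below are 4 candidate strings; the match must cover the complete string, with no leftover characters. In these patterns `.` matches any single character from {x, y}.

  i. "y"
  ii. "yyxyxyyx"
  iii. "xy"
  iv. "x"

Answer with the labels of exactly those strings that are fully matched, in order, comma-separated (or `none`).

i → no match
ii → match
iii → no match
iv → no match

ii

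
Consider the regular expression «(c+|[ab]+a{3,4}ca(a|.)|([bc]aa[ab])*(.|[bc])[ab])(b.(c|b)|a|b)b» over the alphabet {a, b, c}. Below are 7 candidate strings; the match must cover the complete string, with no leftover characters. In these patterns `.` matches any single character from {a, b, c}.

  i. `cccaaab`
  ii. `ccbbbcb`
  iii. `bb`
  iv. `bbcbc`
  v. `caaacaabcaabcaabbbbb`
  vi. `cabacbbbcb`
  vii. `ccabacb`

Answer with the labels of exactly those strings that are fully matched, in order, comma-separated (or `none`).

v

i → no match
ii → no match
iii → no match
iv → no match — must end with `b`
v → match
vi → no match
vii → no match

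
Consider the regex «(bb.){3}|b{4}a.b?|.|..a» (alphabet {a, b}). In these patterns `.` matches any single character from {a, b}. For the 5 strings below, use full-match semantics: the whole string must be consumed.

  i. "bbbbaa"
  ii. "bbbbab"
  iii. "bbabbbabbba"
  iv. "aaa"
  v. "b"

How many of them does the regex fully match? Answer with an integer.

4

i → match
ii → match
iii → no match
iv → match
v → match
Total matched: 4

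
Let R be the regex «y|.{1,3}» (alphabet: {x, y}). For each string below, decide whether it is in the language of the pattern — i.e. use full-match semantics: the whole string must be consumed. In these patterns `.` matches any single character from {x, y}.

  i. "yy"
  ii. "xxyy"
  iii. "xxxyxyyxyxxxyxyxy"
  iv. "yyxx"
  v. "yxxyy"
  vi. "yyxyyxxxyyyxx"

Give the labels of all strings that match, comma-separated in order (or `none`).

i

i → match
ii → no match
iii → no match
iv → no match
v → no match
vi → no match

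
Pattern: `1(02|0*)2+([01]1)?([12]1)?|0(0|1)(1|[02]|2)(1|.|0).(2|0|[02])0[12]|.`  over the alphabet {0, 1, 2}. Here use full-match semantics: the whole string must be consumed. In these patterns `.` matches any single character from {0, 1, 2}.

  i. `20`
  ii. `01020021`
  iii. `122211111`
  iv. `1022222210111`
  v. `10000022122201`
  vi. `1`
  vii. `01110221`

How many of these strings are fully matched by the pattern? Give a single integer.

1

i → no match
ii → no match
iii → no match
iv → no match
v → no match
vi → match
vii → no match
Total matched: 1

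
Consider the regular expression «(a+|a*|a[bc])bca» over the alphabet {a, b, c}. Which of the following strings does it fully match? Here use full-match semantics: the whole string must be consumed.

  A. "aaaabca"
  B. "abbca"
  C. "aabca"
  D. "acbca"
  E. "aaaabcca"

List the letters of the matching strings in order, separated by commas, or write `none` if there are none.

A, B, C, D

A → match
B → match
C → match
D → match
E → no match — must end with "bca"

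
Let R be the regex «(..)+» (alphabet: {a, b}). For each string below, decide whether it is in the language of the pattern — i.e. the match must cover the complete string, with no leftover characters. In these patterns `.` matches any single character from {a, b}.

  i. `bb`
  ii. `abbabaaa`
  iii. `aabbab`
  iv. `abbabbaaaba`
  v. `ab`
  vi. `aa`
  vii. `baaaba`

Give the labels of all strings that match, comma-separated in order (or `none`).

i → match
ii → match
iii → match
iv → no match
v → match
vi → match
vii → match

i, ii, iii, v, vi, vii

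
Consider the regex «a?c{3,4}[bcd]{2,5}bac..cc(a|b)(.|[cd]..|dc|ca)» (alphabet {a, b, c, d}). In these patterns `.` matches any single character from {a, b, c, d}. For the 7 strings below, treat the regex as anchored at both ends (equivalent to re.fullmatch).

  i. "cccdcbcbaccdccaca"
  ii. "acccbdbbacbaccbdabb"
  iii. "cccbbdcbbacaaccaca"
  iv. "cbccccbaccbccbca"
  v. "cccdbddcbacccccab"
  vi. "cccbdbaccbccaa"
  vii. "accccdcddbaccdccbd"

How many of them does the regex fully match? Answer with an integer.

5

i → match
ii → no match
iii → match
iv → no match
v → match
vi → match
vii → match
Total matched: 5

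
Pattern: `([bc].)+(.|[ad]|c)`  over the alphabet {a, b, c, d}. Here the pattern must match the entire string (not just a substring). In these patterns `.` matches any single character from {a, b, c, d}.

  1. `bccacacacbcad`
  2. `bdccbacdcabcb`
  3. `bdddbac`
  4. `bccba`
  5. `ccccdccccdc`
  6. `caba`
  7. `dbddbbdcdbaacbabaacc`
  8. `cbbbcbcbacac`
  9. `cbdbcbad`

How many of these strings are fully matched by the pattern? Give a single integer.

3

1 → match
2 → match
3 → no match
4 → match
5 → no match
6 → no match
7 → no match
8 → no match
9 → no match
Total matched: 3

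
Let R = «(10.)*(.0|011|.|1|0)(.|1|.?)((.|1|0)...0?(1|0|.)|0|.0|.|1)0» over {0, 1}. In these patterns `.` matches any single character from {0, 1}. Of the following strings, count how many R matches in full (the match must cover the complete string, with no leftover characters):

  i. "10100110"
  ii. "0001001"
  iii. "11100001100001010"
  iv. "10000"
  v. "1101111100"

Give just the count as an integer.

2

i → match
ii → no match — must end with "0"
iii → no match
iv → match
v → no match
Total matched: 2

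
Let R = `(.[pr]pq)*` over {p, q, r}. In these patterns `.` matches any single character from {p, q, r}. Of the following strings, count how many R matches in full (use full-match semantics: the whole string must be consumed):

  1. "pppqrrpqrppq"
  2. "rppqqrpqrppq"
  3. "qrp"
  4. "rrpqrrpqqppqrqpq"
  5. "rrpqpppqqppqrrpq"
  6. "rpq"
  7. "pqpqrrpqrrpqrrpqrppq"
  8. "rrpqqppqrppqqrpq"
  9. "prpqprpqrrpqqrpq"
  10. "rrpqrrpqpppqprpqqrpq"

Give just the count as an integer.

1 → match
2 → match
3 → no match
4 → no match
5 → match
6 → no match
7 → no match
8 → match
9 → match
10 → match
Total matched: 6

6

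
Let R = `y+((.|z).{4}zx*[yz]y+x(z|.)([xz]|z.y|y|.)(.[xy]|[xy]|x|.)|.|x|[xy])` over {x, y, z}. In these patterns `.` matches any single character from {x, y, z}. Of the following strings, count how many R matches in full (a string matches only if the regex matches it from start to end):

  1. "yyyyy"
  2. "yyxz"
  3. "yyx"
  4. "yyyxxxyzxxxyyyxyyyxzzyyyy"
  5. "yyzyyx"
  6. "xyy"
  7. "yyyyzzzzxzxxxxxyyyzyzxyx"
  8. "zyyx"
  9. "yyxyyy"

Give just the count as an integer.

2

1 → match
2 → no match
3 → match
4 → no match
5 → no match
6 → no match — must start with "y"
7 → no match
8 → no match — must start with "y"
9 → no match
Total matched: 2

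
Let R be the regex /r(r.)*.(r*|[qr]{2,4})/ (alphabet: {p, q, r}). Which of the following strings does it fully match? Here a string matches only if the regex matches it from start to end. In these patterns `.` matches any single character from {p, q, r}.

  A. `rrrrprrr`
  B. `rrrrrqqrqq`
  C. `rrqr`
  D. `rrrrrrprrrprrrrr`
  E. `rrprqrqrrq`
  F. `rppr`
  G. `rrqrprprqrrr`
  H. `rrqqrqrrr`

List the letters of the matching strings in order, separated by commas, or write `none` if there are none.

A, B, C, D, E, G

A → match
B → match
C → match
D → match
E → match
F → no match
G → match
H → no match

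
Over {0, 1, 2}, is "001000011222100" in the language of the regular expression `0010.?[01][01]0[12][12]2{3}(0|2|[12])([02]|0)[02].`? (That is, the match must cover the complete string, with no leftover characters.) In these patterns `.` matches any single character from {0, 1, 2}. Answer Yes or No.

No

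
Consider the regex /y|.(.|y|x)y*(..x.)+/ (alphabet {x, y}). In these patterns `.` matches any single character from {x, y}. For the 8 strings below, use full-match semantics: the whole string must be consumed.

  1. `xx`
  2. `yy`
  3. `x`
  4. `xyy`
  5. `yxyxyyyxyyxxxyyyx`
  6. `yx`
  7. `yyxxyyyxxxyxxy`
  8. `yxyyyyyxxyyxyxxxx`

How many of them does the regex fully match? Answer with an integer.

1 → no match
2 → no match
3 → no match
4 → no match
5 → no match
6 → no match
7 → no match
8 → match
Total matched: 1

1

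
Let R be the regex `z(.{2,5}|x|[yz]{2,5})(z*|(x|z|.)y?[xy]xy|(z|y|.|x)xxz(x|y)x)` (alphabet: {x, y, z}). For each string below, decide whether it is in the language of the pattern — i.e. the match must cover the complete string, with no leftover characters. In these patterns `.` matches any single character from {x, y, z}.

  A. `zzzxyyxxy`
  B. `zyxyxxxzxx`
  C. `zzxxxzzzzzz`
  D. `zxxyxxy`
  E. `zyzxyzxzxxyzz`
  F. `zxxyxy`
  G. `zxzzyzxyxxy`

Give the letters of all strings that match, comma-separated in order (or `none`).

A → match
B → match
C → match
D → match
E → no match
F → match
G → match

A, B, C, D, F, G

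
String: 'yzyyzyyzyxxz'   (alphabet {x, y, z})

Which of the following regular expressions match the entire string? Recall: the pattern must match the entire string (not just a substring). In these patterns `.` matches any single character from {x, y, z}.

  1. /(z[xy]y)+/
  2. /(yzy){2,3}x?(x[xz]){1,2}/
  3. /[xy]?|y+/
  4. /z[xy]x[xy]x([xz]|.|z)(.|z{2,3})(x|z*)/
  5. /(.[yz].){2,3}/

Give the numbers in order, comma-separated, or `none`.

1 → no match — must start with 'z'
2 → match
3 → no match
4 → no match — must start with 'z'
5 → no match

2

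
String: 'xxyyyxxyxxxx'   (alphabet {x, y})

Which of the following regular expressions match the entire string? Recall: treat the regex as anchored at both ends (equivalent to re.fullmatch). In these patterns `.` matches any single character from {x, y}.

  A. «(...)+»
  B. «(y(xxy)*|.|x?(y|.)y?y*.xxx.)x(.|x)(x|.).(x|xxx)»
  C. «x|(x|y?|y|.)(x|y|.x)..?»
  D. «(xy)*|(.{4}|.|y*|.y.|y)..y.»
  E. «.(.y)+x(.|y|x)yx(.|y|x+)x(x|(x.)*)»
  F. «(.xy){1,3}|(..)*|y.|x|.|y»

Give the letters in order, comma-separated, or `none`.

A → match
B → no match
C → no match
D → no match
E → match
F → match

A, E, F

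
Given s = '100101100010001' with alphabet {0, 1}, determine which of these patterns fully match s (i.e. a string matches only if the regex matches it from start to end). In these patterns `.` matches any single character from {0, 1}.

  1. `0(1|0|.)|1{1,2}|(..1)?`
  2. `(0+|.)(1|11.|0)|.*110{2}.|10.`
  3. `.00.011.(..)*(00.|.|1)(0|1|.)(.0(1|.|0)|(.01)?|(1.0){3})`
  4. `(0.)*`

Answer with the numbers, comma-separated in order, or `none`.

3

1 → no match
2 → no match
3 → match
4 → no match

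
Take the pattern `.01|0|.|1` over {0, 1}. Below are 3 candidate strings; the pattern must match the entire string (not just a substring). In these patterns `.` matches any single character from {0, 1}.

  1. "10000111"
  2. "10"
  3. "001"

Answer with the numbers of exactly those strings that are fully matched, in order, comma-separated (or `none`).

1 → no match
2 → no match
3 → match

3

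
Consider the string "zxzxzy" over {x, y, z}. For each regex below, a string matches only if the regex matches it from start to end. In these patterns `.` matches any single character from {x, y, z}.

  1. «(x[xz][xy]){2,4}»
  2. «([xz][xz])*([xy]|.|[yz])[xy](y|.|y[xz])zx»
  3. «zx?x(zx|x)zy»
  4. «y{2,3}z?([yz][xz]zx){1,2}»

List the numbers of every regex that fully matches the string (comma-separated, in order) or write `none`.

3

1 → no match — must start with "x"
2 → no match — must end with "zx"
3 → match
4 → no match — must start with "y"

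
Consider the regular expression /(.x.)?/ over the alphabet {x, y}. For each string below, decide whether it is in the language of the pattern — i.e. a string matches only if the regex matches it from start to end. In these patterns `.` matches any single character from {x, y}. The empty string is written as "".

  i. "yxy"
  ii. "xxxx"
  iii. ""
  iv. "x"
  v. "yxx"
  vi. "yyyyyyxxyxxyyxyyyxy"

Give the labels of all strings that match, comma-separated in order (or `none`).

i, iii, v

i → match
ii → no match
iii → match
iv → no match
v → match
vi → no match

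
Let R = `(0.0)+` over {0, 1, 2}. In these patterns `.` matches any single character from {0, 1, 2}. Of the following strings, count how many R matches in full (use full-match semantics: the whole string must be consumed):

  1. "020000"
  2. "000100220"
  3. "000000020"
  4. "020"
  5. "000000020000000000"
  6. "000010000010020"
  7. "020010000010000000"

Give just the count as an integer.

1 → match
2 → no match
3 → match
4 → match
5 → match
6 → match
7 → match
Total matched: 6

6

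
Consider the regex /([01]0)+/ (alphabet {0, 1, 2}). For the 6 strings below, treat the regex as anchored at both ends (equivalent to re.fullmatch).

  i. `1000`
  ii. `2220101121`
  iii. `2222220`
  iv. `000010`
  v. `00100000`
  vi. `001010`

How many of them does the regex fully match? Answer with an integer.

i → match
ii → no match — must end with `0`
iii → no match
iv → match
v → match
vi → match
Total matched: 4

4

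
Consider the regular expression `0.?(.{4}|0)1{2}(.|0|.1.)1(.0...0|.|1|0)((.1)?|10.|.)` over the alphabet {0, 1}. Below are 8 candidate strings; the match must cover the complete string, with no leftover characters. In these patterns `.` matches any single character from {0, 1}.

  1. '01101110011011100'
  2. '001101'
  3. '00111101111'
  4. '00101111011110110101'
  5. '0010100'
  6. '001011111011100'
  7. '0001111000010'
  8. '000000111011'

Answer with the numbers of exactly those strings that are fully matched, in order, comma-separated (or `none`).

1 → no match
2. '001101' → no match
3. '00111101111' → match
4 → no match
5. '0010100' → no match
6 → match
7 → match
8. '000000111011' → no match

3, 6, 7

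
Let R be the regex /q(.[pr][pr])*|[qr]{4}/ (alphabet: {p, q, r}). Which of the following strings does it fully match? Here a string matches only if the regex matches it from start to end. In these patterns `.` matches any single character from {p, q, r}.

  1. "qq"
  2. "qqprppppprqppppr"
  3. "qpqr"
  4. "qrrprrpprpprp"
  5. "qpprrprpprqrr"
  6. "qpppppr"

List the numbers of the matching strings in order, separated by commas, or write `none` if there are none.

2, 4, 5, 6

1 → no match
2 → match
3 → no match
4 → match
5 → match
6 → match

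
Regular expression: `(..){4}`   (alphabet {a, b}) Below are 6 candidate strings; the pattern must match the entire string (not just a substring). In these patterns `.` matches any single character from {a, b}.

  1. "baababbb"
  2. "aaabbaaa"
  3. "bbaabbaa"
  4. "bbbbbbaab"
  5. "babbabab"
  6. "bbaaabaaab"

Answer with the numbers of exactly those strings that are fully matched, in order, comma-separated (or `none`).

1 → match
2 → match
3 → match
4 → no match
5 → match
6 → no match

1, 2, 3, 5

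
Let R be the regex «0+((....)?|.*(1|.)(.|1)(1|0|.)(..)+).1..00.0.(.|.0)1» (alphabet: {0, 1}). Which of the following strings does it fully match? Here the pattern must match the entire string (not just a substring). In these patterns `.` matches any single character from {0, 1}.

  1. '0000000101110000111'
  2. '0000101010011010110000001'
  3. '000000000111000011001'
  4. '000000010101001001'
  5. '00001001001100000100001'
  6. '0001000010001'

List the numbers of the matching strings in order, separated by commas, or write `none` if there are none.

1, 6

1 → match
2 → no match
3 → no match
4 → no match
5 → no match
6 → match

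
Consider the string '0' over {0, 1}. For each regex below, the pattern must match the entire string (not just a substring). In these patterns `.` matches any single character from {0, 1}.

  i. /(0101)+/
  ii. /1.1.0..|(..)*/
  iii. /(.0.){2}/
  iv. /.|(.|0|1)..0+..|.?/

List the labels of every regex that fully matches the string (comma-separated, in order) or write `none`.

i → no match — must start with '0101'
ii → no match
iii → no match
iv → match

iv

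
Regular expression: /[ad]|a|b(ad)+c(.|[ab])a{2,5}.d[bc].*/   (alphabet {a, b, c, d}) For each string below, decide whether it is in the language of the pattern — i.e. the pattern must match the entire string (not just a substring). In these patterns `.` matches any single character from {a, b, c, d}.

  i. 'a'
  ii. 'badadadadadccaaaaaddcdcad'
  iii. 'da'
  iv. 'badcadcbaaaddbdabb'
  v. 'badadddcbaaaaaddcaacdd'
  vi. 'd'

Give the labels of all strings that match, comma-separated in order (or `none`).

i, ii, vi

i. 'a' → match
ii → match
iii. 'da' → no match
iv → no match
v → no match
vi. 'd' → match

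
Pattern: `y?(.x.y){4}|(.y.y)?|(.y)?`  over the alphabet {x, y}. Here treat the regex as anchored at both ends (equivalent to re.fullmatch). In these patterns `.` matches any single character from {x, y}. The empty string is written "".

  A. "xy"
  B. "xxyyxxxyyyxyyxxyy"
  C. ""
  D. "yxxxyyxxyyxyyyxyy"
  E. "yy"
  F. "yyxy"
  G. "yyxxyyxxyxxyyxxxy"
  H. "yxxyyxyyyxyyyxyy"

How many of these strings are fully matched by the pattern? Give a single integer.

A. "xy" → match
B → no match
C. "" → match
D → match
E. "yy" → match
F. "yyxy" → match
G → match
H → match
Total matched: 7

7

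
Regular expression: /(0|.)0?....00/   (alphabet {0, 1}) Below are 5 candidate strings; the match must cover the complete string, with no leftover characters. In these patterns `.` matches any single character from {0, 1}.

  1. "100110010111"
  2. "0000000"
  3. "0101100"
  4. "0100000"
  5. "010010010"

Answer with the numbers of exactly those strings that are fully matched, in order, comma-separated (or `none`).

2, 3, 4

1 → no match — must end with "00"
2 → match
3 → match
4 → match
5 → no match — must end with "00"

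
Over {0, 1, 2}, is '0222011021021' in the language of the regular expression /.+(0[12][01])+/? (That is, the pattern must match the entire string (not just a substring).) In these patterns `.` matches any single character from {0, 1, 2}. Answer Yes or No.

Yes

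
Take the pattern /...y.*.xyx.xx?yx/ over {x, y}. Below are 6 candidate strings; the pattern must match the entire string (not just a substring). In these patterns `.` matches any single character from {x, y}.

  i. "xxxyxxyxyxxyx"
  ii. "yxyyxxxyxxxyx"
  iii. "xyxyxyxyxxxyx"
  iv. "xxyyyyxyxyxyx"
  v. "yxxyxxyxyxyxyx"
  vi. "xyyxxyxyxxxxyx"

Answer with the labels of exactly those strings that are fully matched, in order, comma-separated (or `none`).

i, ii, iii, iv, v

i → match
ii → match
iii → match
iv → match
v → match
vi → no match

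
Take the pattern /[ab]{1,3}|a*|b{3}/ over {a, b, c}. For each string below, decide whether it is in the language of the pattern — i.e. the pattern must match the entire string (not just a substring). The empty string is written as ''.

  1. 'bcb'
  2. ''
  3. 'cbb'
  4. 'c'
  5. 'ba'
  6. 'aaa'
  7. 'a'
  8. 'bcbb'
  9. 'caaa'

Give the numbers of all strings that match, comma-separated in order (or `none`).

1 → no match
2 → match
3 → no match
4 → no match
5 → match
6 → match
7 → match
8 → no match
9 → no match

2, 5, 6, 7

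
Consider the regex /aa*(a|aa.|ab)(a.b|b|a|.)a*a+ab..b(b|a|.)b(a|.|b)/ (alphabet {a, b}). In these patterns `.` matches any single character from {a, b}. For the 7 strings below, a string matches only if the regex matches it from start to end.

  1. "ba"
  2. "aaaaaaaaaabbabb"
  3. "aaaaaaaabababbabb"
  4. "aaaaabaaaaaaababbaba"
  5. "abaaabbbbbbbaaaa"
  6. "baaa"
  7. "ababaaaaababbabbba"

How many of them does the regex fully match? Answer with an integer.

1 → no match — must start with "a"
2 → no match
3 → no match
4 → match
5 → no match
6 → no match — must start with "a"
7 → no match
Total matched: 1

1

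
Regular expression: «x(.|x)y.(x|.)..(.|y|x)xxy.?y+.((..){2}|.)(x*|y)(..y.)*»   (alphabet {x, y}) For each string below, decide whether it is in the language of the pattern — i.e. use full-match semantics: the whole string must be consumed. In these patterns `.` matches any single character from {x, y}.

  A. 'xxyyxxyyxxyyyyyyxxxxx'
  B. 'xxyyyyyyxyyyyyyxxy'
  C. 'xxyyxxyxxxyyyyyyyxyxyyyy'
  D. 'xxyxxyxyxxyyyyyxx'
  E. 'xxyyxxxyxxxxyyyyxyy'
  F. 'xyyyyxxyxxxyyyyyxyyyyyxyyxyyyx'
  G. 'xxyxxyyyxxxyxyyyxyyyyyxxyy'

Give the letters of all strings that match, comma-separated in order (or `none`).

A, C, D

A → match
B → no match
C → match
D → match
E → no match
F → no match
G → no match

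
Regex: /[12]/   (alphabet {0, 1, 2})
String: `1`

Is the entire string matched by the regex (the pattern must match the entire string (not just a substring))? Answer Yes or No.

Yes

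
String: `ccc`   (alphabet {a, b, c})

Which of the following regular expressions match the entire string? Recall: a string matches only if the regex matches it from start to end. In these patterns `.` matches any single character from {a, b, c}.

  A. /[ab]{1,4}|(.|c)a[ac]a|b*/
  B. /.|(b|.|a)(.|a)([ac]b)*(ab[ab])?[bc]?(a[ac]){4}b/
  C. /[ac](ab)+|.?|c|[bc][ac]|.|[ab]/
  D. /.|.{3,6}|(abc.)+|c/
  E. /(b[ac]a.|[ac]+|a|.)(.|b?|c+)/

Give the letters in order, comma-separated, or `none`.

A → no match
B → no match
C → no match
D → match
E → match

D, E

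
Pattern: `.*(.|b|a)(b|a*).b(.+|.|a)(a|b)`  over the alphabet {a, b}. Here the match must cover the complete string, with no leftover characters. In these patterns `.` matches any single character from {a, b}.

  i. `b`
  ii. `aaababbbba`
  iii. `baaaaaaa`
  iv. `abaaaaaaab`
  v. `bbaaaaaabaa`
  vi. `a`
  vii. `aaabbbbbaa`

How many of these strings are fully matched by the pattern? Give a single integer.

i → no match
ii → match
iii → no match
iv → no match
v → match
vi → no match
vii → match
Total matched: 3

3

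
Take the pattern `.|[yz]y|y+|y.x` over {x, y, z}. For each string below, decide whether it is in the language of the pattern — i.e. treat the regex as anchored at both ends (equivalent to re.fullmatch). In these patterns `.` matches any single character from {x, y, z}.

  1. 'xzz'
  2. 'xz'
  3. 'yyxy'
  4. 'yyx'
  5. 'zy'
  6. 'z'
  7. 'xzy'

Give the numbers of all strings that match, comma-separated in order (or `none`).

4, 5, 6

1 → no match
2 → no match
3 → no match
4 → match
5 → match
6 → match
7 → no match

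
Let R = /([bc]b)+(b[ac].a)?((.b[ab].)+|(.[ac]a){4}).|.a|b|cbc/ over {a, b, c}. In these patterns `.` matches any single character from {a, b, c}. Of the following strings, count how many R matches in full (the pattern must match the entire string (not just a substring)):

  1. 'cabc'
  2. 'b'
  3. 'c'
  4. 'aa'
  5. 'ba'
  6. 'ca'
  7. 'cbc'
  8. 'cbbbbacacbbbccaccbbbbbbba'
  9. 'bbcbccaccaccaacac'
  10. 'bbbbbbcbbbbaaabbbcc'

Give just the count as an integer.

1 → no match
2 → match
3 → no match
4 → match
5 → match
6 → match
7 → match
8 → no match
9 → match
10 → match
Total matched: 7

7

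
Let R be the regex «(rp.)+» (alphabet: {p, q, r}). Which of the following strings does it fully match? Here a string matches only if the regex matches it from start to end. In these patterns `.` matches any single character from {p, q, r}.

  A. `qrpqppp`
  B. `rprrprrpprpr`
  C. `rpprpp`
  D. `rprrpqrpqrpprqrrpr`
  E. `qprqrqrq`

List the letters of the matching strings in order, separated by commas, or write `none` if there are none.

B, C

A → no match — must start with `rp`
B → match
C → match
D → no match
E → no match — must start with `rp`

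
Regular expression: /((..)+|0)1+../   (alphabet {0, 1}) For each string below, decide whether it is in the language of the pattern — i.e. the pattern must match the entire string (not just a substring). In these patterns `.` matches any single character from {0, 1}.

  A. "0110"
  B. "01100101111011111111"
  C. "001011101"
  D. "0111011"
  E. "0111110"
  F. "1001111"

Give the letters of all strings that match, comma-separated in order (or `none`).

A, B, C, E, F

A → match
B → match
C → match
D → no match
E → match
F → match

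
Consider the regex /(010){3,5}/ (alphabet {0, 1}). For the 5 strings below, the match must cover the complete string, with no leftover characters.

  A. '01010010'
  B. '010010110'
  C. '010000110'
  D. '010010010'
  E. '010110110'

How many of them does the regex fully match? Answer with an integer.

1

A. '01010010' → no match
B. '010010110' → no match — must end with '010'
C. '010000110' → no match — must end with '010'
D. '010010010' → match
E. '010110110' → no match — must end with '010'
Total matched: 1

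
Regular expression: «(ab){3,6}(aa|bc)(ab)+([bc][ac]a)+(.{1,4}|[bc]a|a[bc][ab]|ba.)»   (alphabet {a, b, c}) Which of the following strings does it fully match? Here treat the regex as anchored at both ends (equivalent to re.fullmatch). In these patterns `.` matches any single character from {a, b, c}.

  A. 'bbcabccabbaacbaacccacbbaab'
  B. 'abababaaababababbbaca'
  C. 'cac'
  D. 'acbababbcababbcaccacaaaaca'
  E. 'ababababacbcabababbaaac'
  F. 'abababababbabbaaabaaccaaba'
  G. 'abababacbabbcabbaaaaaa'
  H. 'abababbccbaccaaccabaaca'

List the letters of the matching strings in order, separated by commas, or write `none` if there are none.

A → no match — must start with 'ab'
B → no match
C → no match — must start with 'ab'
D → no match — must start with 'ab'
E → no match
F → no match
G → no match
H → no match

none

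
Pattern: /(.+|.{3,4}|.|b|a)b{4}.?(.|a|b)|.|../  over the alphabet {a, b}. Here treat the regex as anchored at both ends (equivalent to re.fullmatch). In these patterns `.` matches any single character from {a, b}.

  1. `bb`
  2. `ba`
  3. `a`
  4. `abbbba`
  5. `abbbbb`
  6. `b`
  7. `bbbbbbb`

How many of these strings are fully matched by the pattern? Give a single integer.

1 → match
2 → match
3 → match
4 → match
5 → match
6 → match
7 → match
Total matched: 7

7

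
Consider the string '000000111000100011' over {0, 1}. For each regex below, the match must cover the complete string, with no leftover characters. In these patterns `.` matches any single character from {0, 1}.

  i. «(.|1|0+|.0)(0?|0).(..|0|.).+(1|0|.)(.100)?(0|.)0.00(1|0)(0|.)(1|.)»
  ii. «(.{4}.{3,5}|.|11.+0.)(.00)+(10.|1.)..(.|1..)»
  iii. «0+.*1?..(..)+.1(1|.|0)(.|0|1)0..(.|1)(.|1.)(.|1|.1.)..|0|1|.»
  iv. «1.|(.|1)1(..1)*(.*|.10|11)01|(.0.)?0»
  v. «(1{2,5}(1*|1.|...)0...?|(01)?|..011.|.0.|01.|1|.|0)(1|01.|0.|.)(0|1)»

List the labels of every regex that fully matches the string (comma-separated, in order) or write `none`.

i → match
ii → match
iii → match
iv → no match
v → no match

i, ii, iii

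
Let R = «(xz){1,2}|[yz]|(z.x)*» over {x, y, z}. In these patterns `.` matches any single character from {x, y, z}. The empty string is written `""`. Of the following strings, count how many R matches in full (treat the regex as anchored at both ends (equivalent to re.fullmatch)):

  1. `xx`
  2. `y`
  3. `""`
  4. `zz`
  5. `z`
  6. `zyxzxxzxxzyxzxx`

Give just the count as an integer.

1 → no match
2 → match
3 → match
4 → no match
5 → match
6 → match
Total matched: 4

4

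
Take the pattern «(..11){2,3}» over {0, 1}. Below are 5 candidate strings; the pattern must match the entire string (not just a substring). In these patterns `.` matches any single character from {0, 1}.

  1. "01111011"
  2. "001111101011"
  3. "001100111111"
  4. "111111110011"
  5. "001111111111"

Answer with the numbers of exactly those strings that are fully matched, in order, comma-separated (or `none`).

1 → match
2 → no match
3 → match
4 → match
5 → match

1, 3, 4, 5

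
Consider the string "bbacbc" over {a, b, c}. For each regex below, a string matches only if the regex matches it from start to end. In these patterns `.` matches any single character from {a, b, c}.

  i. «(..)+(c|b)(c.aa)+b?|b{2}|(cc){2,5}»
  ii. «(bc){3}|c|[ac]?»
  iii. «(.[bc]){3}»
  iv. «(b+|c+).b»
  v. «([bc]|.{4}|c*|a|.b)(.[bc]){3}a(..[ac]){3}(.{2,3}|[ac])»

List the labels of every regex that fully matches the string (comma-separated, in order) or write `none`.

i → no match
ii → no match
iii → match
iv → no match — must end with "b"
v → no match

iii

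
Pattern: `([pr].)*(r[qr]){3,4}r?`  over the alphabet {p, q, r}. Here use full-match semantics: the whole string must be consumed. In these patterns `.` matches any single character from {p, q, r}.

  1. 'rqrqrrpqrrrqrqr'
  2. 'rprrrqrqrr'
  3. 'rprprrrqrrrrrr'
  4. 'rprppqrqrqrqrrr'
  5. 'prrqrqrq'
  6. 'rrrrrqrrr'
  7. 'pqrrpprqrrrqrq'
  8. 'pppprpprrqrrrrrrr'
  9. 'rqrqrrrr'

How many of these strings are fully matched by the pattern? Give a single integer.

9

1 → match
2. 'rprrrqrqrr' → match
3 → match
4 → match
5. 'prrqrqrq' → match
6. 'rrrrrqrrr' → match
7 → match
8 → match
9. 'rqrqrrrr' → match
Total matched: 9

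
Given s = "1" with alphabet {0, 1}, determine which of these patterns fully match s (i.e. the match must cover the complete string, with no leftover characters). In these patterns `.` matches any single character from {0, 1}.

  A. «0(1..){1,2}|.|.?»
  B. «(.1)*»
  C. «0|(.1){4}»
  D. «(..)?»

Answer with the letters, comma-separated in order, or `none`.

A

A → match
B → no match
C → no match
D → no match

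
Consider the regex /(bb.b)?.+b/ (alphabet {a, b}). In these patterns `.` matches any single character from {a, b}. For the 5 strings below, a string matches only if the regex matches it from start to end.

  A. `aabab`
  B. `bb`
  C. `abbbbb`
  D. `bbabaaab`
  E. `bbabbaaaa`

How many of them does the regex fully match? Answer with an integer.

4

A. `aabab` → match
B. `bb` → match
C. `abbbbb` → match
D. `bbabaaab` → match
E. `bbabbaaaa` → no match — must end with `b`
Total matched: 4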